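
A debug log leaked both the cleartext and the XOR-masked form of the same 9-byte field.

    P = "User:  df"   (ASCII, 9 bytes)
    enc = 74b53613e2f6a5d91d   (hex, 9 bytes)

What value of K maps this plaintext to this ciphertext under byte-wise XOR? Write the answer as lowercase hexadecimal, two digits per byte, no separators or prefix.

Since enc = P ⊕ K, XORing both sides with P gives K = P ⊕ enc.
55 ⊕ 74 = 21
73 ⊕ b5 = c6
65 ⊕ 36 = 53
72 ⊕ 13 = 61
3a ⊕ e2 = d8
20 ⊕ f6 = d6
20 ⊕ a5 = 85
64 ⊕ d9 = bd
66 ⊕ 1d = 7b

21c65361d8d685bd7b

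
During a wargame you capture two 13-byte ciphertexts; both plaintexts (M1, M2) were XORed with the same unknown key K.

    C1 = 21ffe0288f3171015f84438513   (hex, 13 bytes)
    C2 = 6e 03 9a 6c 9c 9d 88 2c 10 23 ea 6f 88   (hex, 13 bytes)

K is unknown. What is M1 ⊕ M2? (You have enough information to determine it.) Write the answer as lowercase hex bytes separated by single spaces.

4f fc 7a 44 13 ac f9 2d 4f a7 a9 ea 9b

C1 ⊕ C2 = (M1 ⊕ K) ⊕ (M2 ⊕ K) = M1 ⊕ M2 — the shared key cancels under XOR.
21 ^ 6e = 4f
ff ^ 03 = fc
e0 ^ 9a = 7a
28 ^ 6c = 44
8f ^ 9c = 13
31 ^ 9d = ac
71 ^ 88 = f9
01 ^ 2c = 2d
5f ^ 10 = 4f
84 ^ 23 = a7
43 ^ ea = a9
85 ^ 6f = ea
13 ^ 88 = 9b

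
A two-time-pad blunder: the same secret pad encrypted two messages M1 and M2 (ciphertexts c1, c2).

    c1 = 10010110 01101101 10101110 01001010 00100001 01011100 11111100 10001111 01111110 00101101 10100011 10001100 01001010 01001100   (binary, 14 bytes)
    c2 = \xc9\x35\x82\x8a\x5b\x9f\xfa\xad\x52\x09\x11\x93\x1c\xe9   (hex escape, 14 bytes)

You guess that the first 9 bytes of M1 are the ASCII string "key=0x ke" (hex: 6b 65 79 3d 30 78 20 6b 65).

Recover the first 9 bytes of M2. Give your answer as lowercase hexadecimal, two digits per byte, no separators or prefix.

First, c1 ⊕ c2 = (M1 ⊕ K) ⊕ (M2 ⊕ K) = M1 ⊕ M2, so the key drops out. Then M2 = (M1 ⊕ M2) ⊕ M1 over the first 9 bytes.
byte 0: (96 ^ c9) ^ 6b = 5f ^ 6b = 34
byte 1: (6d ^ 35) ^ 65 = 58 ^ 65 = 3d
byte 2: (ae ^ 82) ^ 79 = 2c ^ 79 = 55
byte 3: (4a ^ 8a) ^ 3d = c0 ^ 3d = fd
byte 4: (21 ^ 5b) ^ 30 = 7a ^ 30 = 4a
byte 5: (5c ^ 9f) ^ 78 = c3 ^ 78 = bb
byte 6: (fc ^ fa) ^ 20 = 06 ^ 20 = 26
byte 7: (8f ^ ad) ^ 6b = 22 ^ 6b = 49
byte 8: (7e ^ 52) ^ 65 = 2c ^ 65 = 49

343d55fd4abb264949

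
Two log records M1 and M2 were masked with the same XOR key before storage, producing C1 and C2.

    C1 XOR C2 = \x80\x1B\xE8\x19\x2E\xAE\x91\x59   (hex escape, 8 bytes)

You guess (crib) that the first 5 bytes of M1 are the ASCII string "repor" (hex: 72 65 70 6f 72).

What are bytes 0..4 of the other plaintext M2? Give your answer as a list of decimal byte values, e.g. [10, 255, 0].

[242, 126, 152, 118, 92]

Since C1 ⊕ C2 = M1 ⊕ M2, XORing with the guessed M1 bytes yields the corresponding M2 bytes: M2 = (C1 ⊕ C2) ⊕ M1.
80 XOR 72 = f2
1b XOR 65 = 7e
e8 XOR 70 = 98
19 XOR 6f = 76
2e XOR 72 = 5c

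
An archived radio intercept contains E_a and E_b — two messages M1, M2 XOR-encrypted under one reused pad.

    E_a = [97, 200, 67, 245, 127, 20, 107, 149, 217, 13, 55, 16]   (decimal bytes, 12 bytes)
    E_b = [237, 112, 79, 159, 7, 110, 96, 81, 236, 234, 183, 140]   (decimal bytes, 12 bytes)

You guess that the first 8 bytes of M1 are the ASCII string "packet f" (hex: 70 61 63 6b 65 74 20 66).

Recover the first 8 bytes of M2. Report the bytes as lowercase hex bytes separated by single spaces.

fc d9 6f 01 1d 0e 2b a2

First, E_a ⊕ E_b = (M1 ⊕ K) ⊕ (M2 ⊕ K) = M1 ⊕ M2, so the key drops out. Then M2 = (M1 ⊕ M2) ⊕ M1 over the first 8 bytes.
byte 0: (61 XOR ed) XOR 70 = 8c XOR 70 = fc
byte 1: (c8 XOR 70) XOR 61 = b8 XOR 61 = d9
byte 2: (43 XOR 4f) XOR 63 = 0c XOR 63 = 6f
byte 3: (f5 XOR 9f) XOR 6b = 6a XOR 6b = 01
byte 4: (7f XOR 07) XOR 65 = 78 XOR 65 = 1d
byte 5: (14 XOR 6e) XOR 74 = 7a XOR 74 = 0e
byte 6: (6b XOR 60) XOR 20 = 0b XOR 20 = 2b
byte 7: (95 XOR 51) XOR 66 = c4 XOR 66 = a2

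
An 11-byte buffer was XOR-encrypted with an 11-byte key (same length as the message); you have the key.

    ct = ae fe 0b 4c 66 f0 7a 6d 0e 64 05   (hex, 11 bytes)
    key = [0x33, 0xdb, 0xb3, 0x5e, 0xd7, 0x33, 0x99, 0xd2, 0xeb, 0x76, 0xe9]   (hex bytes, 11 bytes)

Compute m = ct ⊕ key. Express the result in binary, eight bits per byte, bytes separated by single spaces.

10011101 00100101 10111000 00010010 10110001 11000011 11100011 10111111 11100101 00010010 11101100

XOR is its own inverse, so applying the key byte-wise gives the result directly.
ae ^ 33 = 9d
fe ^ db = 25
0b ^ b3 = b8
4c ^ 5e = 12
66 ^ d7 = b1
f0 ^ 33 = c3
7a ^ 99 = e3
6d ^ d2 = bf
0e ^ eb = e5
64 ^ 76 = 12
05 ^ e9 = ec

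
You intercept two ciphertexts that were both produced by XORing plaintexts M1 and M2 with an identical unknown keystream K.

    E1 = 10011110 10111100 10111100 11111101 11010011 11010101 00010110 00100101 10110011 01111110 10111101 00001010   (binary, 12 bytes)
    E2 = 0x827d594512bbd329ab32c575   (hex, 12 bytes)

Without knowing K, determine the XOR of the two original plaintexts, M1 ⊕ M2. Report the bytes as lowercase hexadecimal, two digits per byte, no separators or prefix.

1cc1e5b8c16ec50c184c787f

E1 ⊕ E2 = (M1 ⊕ K) ⊕ (M2 ⊕ K) = M1 ⊕ M2 — the shared key cancels under XOR.
9e XOR 82 = 1c
bc XOR 7d = c1
bc XOR 59 = e5
fd XOR 45 = b8
d3 XOR 12 = c1
d5 XOR bb = 6e
16 XOR d3 = c5
25 XOR 29 = 0c
b3 XOR ab = 18
7e XOR 32 = 4c
bd XOR c5 = 78
0a XOR 75 = 7f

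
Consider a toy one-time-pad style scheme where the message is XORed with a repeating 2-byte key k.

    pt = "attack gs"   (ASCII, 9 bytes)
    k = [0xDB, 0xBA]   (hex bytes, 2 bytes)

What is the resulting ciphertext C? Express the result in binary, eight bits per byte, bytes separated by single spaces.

10111010 11001110 10101111 11011011 10111000 11010001 11111011 11011101 10101000

The 2-byte key repeats, so the effective keystream is db ba db ba db ba db ba db.
byte 0: 61 XOR db = ba
byte 1: 74 XOR ba = ce
byte 2: 74 XOR db = af
byte 3: 61 XOR ba = db
byte 4: 63 XOR db = b8
byte 5: 6b XOR ba = d1
byte 6: 20 XOR db = fb
byte 7: 67 XOR ba = dd
byte 8: 73 XOR db = a8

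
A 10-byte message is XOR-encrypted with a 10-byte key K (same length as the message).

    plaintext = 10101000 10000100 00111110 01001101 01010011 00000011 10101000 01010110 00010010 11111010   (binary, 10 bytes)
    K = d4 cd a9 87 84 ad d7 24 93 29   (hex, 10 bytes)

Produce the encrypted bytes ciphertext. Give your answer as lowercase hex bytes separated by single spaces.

byte 0: 168 XOR 212 = 124
byte 1: 132 XOR 205 =  73
byte 2:  62 XOR 169 = 151
byte 3:  77 XOR 135 = 202
byte 4:  83 XOR 132 = 215
byte 5:   3 XOR 173 = 174
byte 6: 168 XOR 215 = 127
byte 7:  86 XOR  36 = 114
byte 8:  18 XOR 147 = 129
byte 9: 250 XOR  41 = 211

7c 49 97 ca d7 ae 7f 72 81 d3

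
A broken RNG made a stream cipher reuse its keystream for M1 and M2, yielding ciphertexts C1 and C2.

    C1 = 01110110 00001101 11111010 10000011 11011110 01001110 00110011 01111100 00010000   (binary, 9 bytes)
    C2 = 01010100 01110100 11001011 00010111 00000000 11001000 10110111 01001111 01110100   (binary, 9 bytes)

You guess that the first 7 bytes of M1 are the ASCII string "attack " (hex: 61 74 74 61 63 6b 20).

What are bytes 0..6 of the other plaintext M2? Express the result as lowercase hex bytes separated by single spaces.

First, C1 ⊕ C2 = (M1 ⊕ K) ⊕ (M2 ⊕ K) = M1 ⊕ M2, so the key drops out. Then M2 = (M1 ⊕ M2) ⊕ M1 over the first 7 bytes.
byte 0: (76 ⊕ 54) ⊕ 61 = 22 ⊕ 61 = 43
byte 1: (0d ⊕ 74) ⊕ 74 = 79 ⊕ 74 = 0d
byte 2: (fa ⊕ cb) ⊕ 74 = 31 ⊕ 74 = 45
byte 3: (83 ⊕ 17) ⊕ 61 = 94 ⊕ 61 = f5
byte 4: (de ⊕ 00) ⊕ 63 = de ⊕ 63 = bd
byte 5: (4e ⊕ c8) ⊕ 6b = 86 ⊕ 6b = ed
byte 6: (33 ⊕ b7) ⊕ 20 = 84 ⊕ 20 = a4

43 0d 45 f5 bd ed a4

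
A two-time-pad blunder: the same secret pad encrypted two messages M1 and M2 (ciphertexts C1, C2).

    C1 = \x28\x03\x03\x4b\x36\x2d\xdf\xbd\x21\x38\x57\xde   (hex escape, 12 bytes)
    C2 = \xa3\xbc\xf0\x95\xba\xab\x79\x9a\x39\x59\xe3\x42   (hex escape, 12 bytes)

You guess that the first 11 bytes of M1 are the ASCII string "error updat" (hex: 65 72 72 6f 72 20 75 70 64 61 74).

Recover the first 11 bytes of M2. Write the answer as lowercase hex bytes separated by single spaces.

First, C1 ⊕ C2 = (M1 ⊕ K) ⊕ (M2 ⊕ K) = M1 ⊕ M2, so the key drops out. Then M2 = (M1 ⊕ M2) ⊕ M1 over the first 11 bytes.
byte 0: (28 XOR a3) XOR 65 = 8b XOR 65 = ee
byte 1: (03 XOR bc) XOR 72 = bf XOR 72 = cd
byte 2: (03 XOR f0) XOR 72 = f3 XOR 72 = 81
byte 3: (4b XOR 95) XOR 6f = de XOR 6f = b1
byte 4: (36 XOR ba) XOR 72 = 8c XOR 72 = fe
byte 5: (2d XOR ab) XOR 20 = 86 XOR 20 = a6
byte 6: (df XOR 79) XOR 75 = a6 XOR 75 = d3
byte 7: (bd XOR 9a) XOR 70 = 27 XOR 70 = 57
byte 8: (21 XOR 39) XOR 64 = 18 XOR 64 = 7c
byte 9: (38 XOR 59) XOR 61 = 61 XOR 61 = 00
byte 10: (57 XOR e3) XOR 74 = b4 XOR 74 = c0

ee cd 81 b1 fe a6 d3 57 7c 00 c0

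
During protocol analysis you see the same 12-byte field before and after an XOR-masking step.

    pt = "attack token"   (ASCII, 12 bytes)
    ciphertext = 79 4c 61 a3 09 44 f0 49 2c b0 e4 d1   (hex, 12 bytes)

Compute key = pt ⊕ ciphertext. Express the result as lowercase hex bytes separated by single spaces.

Since ciphertext = pt ⊕ key, XORing both sides with pt gives key = pt ⊕ ciphertext.
 97 ^ 121 =  24
116 ^  76 =  56
116 ^  97 =  21
 97 ^ 163 = 194
 99 ^   9 = 106
107 ^  68 =  47
 32 ^ 240 = 208
116 ^  73 =  61
111 ^  44 =  67
107 ^ 176 = 219
101 ^ 228 = 129
110 ^ 209 = 191

18 38 15 c2 6a 2f d0 3d 43 db 81 bf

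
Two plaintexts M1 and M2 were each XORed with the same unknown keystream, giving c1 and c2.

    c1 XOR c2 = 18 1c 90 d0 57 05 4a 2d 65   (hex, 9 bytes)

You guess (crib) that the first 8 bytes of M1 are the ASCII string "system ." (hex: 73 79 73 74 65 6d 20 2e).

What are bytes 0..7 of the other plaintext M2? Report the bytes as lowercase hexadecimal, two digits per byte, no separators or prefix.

Since c1 ⊕ c2 = M1 ⊕ M2, XORing with the guessed M1 bytes yields the corresponding M2 bytes: M2 = (c1 ⊕ c2) ⊕ M1.
byte 0: 00011000 ⊕ 01110011 = 01101011
byte 1: 00011100 ⊕ 01111001 = 01100101
byte 2: 10010000 ⊕ 01110011 = 11100011
byte 3: 11010000 ⊕ 01110100 = 10100100
byte 4: 01010111 ⊕ 01100101 = 00110010
byte 5: 00000101 ⊕ 01101101 = 01101000
byte 6: 01001010 ⊕ 00100000 = 01101010
byte 7: 00101101 ⊕ 00101110 = 00000011

6b65e3a432686a03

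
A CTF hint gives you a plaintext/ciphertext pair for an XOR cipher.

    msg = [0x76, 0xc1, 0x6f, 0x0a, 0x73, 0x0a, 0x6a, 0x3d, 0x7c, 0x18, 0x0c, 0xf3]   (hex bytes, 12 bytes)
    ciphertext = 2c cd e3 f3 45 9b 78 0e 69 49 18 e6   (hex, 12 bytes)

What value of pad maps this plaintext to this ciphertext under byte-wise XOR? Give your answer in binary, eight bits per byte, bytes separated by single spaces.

Since ciphertext = msg ⊕ pad, XORing both sides with msg gives pad = msg ⊕ ciphertext.
byte 0: 76 xor 2c = 5a
byte 1: c1 xor cd = 0c
byte 2: 6f xor e3 = 8c
byte 3: 0a xor f3 = f9
byte 4: 73 xor 45 = 36
byte 5: 0a xor 9b = 91
byte 6: 6a xor 78 = 12
byte 7: 3d xor 0e = 33
byte 8: 7c xor 69 = 15
byte 9: 18 xor 49 = 51
byte 10: 0c xor 18 = 14
byte 11: f3 xor e6 = 15

01011010 00001100 10001100 11111001 00110110 10010001 00010010 00110011 00010101 01010001 00010100 00010101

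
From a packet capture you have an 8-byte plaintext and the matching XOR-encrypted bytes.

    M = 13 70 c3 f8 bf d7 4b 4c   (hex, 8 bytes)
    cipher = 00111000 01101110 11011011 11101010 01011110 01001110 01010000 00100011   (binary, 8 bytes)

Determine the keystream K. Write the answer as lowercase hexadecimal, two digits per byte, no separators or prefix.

Since cipher = M ⊕ K, XORing both sides with M gives K = M ⊕ cipher.
 19 ⊕  56 =  43
112 ⊕ 110 =  30
195 ⊕ 219 =  24
248 ⊕ 234 =  18
191 ⊕  94 = 225
215 ⊕  78 = 153
 75 ⊕  80 =  27
 76 ⊕  35 = 111

2b1e1812e1991b6f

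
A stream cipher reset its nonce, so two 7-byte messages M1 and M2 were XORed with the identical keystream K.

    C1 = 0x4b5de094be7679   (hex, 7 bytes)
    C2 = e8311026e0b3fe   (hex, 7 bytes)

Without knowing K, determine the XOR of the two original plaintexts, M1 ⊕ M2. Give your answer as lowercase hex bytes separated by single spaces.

a3 6c f0 b2 5e c5 87

C1 ⊕ C2 = (M1 ⊕ K) ⊕ (M2 ⊕ K) = M1 ⊕ M2 — the shared key cancels under XOR.
 75 ^ 232 = 163
 93 ^  49 = 108
224 ^  16 = 240
148 ^  38 = 178
190 ^ 224 =  94
118 ^ 179 = 197
121 ^ 254 = 135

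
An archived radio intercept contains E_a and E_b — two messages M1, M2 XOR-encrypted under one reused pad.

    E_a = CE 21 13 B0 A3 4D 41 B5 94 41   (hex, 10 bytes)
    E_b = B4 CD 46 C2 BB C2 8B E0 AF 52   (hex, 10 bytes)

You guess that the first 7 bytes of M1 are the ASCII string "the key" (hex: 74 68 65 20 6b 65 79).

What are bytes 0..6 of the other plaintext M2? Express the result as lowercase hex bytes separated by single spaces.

0e 84 30 52 73 ea b3

First, E_a ⊕ E_b = (M1 ⊕ K) ⊕ (M2 ⊕ K) = M1 ⊕ M2, so the key drops out. Then M2 = (M1 ⊕ M2) ⊕ M1 over the first 7 bytes.
byte 0: (ce ^ b4) ^ 74 = 7a ^ 74 = 0e
byte 1: (21 ^ cd) ^ 68 = ec ^ 68 = 84
byte 2: (13 ^ 46) ^ 65 = 55 ^ 65 = 30
byte 3: (b0 ^ c2) ^ 20 = 72 ^ 20 = 52
byte 4: (a3 ^ bb) ^ 6b = 18 ^ 6b = 73
byte 5: (4d ^ c2) ^ 65 = 8f ^ 65 = ea
byte 6: (41 ^ 8b) ^ 79 = ca ^ 79 = b3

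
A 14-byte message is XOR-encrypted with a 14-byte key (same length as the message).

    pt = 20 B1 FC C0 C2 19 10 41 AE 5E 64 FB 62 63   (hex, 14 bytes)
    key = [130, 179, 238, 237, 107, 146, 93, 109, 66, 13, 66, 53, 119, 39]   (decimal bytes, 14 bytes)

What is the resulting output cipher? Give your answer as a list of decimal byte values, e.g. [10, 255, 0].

[162, 2, 18, 45, 169, 139, 77, 44, 236, 83, 38, 206, 21, 68]

XOR is its own inverse, so applying the key byte-wise gives the result directly.
00100000 ⊕ 10000010 = 10100010
10110001 ⊕ 10110011 = 00000010
11111100 ⊕ 11101110 = 00010010
11000000 ⊕ 11101101 = 00101101
11000010 ⊕ 01101011 = 10101001
00011001 ⊕ 10010010 = 10001011
00010000 ⊕ 01011101 = 01001101
01000001 ⊕ 01101101 = 00101100
10101110 ⊕ 01000010 = 11101100
01011110 ⊕ 00001101 = 01010011
01100100 ⊕ 01000010 = 00100110
11111011 ⊕ 00110101 = 11001110
01100010 ⊕ 01110111 = 00010101
01100011 ⊕ 00100111 = 01000100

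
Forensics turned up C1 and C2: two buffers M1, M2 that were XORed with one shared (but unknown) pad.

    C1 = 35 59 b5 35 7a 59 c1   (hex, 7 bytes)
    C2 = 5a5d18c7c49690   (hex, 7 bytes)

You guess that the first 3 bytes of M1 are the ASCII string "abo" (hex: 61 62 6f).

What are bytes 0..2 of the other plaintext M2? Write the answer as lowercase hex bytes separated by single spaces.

0e 66 c2

First, C1 ⊕ C2 = (M1 ⊕ K) ⊕ (M2 ⊕ K) = M1 ⊕ M2, so the key drops out. Then M2 = (M1 ⊕ M2) ⊕ M1 over the first 3 bytes.
byte 0: (35 ^ 5a) ^ 61 = 6f ^ 61 = 0e
byte 1: (59 ^ 5d) ^ 62 = 04 ^ 62 = 66
byte 2: (b5 ^ 18) ^ 6f = ad ^ 6f = c2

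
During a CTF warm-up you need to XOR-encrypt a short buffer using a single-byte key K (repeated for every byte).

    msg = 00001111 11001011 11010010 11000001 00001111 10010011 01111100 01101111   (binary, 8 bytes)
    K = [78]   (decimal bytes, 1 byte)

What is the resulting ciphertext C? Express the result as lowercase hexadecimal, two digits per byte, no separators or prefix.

41859c8f41dd3221

The 1-byte key repeats, so the effective keystream is 4e 4e 4e 4e 4e 4e 4e 4e.
byte 0:  15 XOR  78 =  65
byte 1: 203 XOR  78 = 133
byte 2: 210 XOR  78 = 156
byte 3: 193 XOR  78 = 143
byte 4:  15 XOR  78 =  65
byte 5: 147 XOR  78 = 221
byte 6: 124 XOR  78 =  50
byte 7: 111 XOR  78 =  33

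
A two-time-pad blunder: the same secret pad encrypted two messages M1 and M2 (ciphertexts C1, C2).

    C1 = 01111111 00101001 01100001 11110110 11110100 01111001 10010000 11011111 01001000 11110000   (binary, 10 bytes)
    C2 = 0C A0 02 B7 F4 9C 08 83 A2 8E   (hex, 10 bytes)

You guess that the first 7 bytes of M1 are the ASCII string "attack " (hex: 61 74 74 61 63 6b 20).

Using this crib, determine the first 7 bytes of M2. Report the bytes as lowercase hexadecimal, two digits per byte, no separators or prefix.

12fd1720638eb8

First, C1 ⊕ C2 = (M1 ⊕ K) ⊕ (M2 ⊕ K) = M1 ⊕ M2, so the key drops out. Then M2 = (M1 ⊕ M2) ⊕ M1 over the first 7 bytes.
byte 0: (7f XOR 0c) XOR 61 = 73 XOR 61 = 12
byte 1: (29 XOR a0) XOR 74 = 89 XOR 74 = fd
byte 2: (61 XOR 02) XOR 74 = 63 XOR 74 = 17
byte 3: (f6 XOR b7) XOR 61 = 41 XOR 61 = 20
byte 4: (f4 XOR f4) XOR 63 = 00 XOR 63 = 63
byte 5: (79 XOR 9c) XOR 6b = e5 XOR 6b = 8e
byte 6: (90 XOR 08) XOR 20 = 98 XOR 20 = b8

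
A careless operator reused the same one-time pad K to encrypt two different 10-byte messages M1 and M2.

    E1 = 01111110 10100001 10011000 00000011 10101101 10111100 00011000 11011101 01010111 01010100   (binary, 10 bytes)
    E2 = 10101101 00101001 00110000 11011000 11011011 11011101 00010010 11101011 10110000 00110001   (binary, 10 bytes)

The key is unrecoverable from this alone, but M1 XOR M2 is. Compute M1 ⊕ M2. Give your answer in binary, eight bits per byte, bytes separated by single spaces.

E1 ⊕ E2 = (M1 ⊕ K) ⊕ (M2 ⊕ K) = M1 ⊕ M2 — the shared key cancels under XOR.
7e ⊕ ad = d3
a1 ⊕ 29 = 88
98 ⊕ 30 = a8
03 ⊕ d8 = db
ad ⊕ db = 76
bc ⊕ dd = 61
18 ⊕ 12 = 0a
dd ⊕ eb = 36
57 ⊕ b0 = e7
54 ⊕ 31 = 65

11010011 10001000 10101000 11011011 01110110 01100001 00001010 00110110 11100111 01100101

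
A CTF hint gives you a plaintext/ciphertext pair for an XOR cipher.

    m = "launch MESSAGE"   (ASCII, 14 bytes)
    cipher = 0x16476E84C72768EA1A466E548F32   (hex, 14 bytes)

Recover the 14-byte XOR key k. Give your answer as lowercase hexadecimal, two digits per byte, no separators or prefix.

Since cipher = m ⊕ k, XORing both sides with m gives k = m ⊕ cipher.
6c ⊕ 16 = 7a
61 ⊕ 47 = 26
75 ⊕ 6e = 1b
6e ⊕ 84 = ea
63 ⊕ c7 = a4
68 ⊕ 27 = 4f
20 ⊕ 68 = 48
4d ⊕ ea = a7
45 ⊕ 1a = 5f
53 ⊕ 46 = 15
53 ⊕ 6e = 3d
41 ⊕ 54 = 15
47 ⊕ 8f = c8
45 ⊕ 32 = 77

7a261beaa44f48a75f153d15c877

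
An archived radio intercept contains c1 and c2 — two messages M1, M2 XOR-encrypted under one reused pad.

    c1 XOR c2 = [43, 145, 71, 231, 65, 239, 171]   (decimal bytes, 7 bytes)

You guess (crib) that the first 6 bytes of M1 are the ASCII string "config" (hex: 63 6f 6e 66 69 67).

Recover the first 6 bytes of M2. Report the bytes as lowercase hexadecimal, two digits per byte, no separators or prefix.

48fe29812888

Since c1 ⊕ c2 = M1 ⊕ M2, XORing with the guessed M1 bytes yields the corresponding M2 bytes: M2 = (c1 ⊕ c2) ⊕ M1.
 43 xor  99 =  72
145 xor 111 = 254
 71 xor 110 =  41
231 xor 102 = 129
 65 xor 105 =  40
239 xor 103 = 136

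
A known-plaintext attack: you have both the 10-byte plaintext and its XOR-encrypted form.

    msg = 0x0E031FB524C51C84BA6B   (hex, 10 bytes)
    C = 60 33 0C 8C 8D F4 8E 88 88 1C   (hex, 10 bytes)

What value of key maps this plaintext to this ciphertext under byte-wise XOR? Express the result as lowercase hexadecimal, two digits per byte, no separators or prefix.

6e301339a931920c3277

Since C = msg ⊕ key, XORing both sides with msg gives key = msg ⊕ C.
byte 0: 0e XOR 60 = 6e
byte 1: 03 XOR 33 = 30
byte 2: 1f XOR 0c = 13
byte 3: b5 XOR 8c = 39
byte 4: 24 XOR 8d = a9
byte 5: c5 XOR f4 = 31
byte 6: 1c XOR 8e = 92
byte 7: 84 XOR 88 = 0c
byte 8: ba XOR 88 = 32
byte 9: 6b XOR 1c = 77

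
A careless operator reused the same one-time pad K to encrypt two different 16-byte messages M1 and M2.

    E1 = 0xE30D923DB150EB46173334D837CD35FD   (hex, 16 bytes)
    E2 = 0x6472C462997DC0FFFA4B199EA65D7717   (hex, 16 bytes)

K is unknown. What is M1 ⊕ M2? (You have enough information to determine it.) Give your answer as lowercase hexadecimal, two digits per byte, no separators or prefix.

877f565f282d2bb9ed782d46919042ea

E1 ⊕ E2 = (M1 ⊕ K) ⊕ (M2 ⊕ K) = M1 ⊕ M2 — the shared key cancels under XOR.
e3 XOR 64 = 87
0d XOR 72 = 7f
92 XOR c4 = 56
3d XOR 62 = 5f
b1 XOR 99 = 28
50 XOR 7d = 2d
eb XOR c0 = 2b
46 XOR ff = b9
17 XOR fa = ed
33 XOR 4b = 78
34 XOR 19 = 2d
d8 XOR 9e = 46
37 XOR a6 = 91
cd XOR 5d = 90
35 XOR 77 = 42
fd XOR 17 = ea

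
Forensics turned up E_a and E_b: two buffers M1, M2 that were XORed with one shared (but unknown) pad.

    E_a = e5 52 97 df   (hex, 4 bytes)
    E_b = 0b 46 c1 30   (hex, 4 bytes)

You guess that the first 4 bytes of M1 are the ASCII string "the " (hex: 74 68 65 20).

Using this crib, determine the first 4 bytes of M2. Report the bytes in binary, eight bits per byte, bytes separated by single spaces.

First, E_a ⊕ E_b = (M1 ⊕ K) ⊕ (M2 ⊕ K) = M1 ⊕ M2, so the key drops out. Then M2 = (M1 ⊕ M2) ⊕ M1 over the first 4 bytes.
byte 0: (e5 ^ 0b) ^ 74 = ee ^ 74 = 9a
byte 1: (52 ^ 46) ^ 68 = 14 ^ 68 = 7c
byte 2: (97 ^ c1) ^ 65 = 56 ^ 65 = 33
byte 3: (df ^ 30) ^ 20 = ef ^ 20 = cf

10011010 01111100 00110011 11001111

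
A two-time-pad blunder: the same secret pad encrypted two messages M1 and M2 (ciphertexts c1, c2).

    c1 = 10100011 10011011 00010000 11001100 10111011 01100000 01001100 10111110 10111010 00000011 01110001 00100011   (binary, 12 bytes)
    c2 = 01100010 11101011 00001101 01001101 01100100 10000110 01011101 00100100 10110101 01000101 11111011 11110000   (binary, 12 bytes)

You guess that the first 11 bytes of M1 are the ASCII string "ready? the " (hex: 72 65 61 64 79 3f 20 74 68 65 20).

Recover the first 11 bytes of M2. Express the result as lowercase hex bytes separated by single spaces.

b3 15 7c e5 a6 d9 31 ee 67 23 aa

First, c1 ⊕ c2 = (M1 ⊕ K) ⊕ (M2 ⊕ K) = M1 ⊕ M2, so the key drops out. Then M2 = (M1 ⊕ M2) ⊕ M1 over the first 11 bytes.
byte 0: (a3 XOR 62) XOR 72 = c1 XOR 72 = b3
byte 1: (9b XOR eb) XOR 65 = 70 XOR 65 = 15
byte 2: (10 XOR 0d) XOR 61 = 1d XOR 61 = 7c
byte 3: (cc XOR 4d) XOR 64 = 81 XOR 64 = e5
byte 4: (bb XOR 64) XOR 79 = df XOR 79 = a6
byte 5: (60 XOR 86) XOR 3f = e6 XOR 3f = d9
byte 6: (4c XOR 5d) XOR 20 = 11 XOR 20 = 31
byte 7: (be XOR 24) XOR 74 = 9a XOR 74 = ee
byte 8: (ba XOR b5) XOR 68 = 0f XOR 68 = 67
byte 9: (03 XOR 45) XOR 65 = 46 XOR 65 = 23
byte 10: (71 XOR fb) XOR 20 = 8a XOR 20 = aa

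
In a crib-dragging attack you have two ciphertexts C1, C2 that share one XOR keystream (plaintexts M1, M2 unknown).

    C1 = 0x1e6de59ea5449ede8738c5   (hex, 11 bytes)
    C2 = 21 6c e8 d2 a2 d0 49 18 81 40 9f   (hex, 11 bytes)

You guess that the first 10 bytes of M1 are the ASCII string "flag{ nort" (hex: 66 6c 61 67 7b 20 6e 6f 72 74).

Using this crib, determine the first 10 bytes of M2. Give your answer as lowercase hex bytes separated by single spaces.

First, C1 ⊕ C2 = (M1 ⊕ K) ⊕ (M2 ⊕ K) = M1 ⊕ M2, so the key drops out. Then M2 = (M1 ⊕ M2) ⊕ M1 over the first 10 bytes.
byte 0: (1e ⊕ 21) ⊕ 66 = 3f ⊕ 66 = 59
byte 1: (6d ⊕ 6c) ⊕ 6c = 01 ⊕ 6c = 6d
byte 2: (e5 ⊕ e8) ⊕ 61 = 0d ⊕ 61 = 6c
byte 3: (9e ⊕ d2) ⊕ 67 = 4c ⊕ 67 = 2b
byte 4: (a5 ⊕ a2) ⊕ 7b = 07 ⊕ 7b = 7c
byte 5: (44 ⊕ d0) ⊕ 20 = 94 ⊕ 20 = b4
byte 6: (9e ⊕ 49) ⊕ 6e = d7 ⊕ 6e = b9
byte 7: (de ⊕ 18) ⊕ 6f = c6 ⊕ 6f = a9
byte 8: (87 ⊕ 81) ⊕ 72 = 06 ⊕ 72 = 74
byte 9: (38 ⊕ 40) ⊕ 74 = 78 ⊕ 74 = 0c

59 6d 6c 2b 7c b4 b9 a9 74 0c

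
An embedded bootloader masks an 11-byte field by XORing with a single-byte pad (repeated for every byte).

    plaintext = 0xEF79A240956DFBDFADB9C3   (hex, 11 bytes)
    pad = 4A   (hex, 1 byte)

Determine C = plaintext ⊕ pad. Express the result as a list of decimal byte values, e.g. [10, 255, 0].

[165, 51, 232, 10, 223, 39, 177, 149, 231, 243, 137]

The 1-byte key repeats, so the effective keystream is 4a 4a 4a 4a 4a 4a 4a 4a 4a 4a 4a.
byte 0: ef XOR 4a = a5
byte 1: 79 XOR 4a = 33
byte 2: a2 XOR 4a = e8
byte 3: 40 XOR 4a = 0a
byte 4: 95 XOR 4a = df
byte 5: 6d XOR 4a = 27
byte 6: fb XOR 4a = b1
byte 7: df XOR 4a = 95
byte 8: ad XOR 4a = e7
byte 9: b9 XOR 4a = f3
byte 10: c3 XOR 4a = 89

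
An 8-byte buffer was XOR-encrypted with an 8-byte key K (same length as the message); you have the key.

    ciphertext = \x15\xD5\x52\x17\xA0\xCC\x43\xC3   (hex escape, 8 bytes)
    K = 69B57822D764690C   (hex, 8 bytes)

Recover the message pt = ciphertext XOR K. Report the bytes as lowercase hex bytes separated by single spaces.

7c 60 2a 35 77 a8 2a cf

15 ^ 69 = 7c
d5 ^ b5 = 60
52 ^ 78 = 2a
17 ^ 22 = 35
a0 ^ d7 = 77
cc ^ 64 = a8
43 ^ 69 = 2a
c3 ^ 0c = cf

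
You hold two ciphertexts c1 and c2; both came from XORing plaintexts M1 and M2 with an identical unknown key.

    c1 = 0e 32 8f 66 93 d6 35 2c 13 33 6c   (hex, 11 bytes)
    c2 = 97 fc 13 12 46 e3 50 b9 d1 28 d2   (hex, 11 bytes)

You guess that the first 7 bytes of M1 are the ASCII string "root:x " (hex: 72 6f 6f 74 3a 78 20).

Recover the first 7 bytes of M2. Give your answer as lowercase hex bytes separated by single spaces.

eb a1 f3 00 ef 4d 45

First, c1 ⊕ c2 = (M1 ⊕ K) ⊕ (M2 ⊕ K) = M1 ⊕ M2, so the key drops out. Then M2 = (M1 ⊕ M2) ⊕ M1 over the first 7 bytes.
byte 0: (0e ⊕ 97) ⊕ 72 = 99 ⊕ 72 = eb
byte 1: (32 ⊕ fc) ⊕ 6f = ce ⊕ 6f = a1
byte 2: (8f ⊕ 13) ⊕ 6f = 9c ⊕ 6f = f3
byte 3: (66 ⊕ 12) ⊕ 74 = 74 ⊕ 74 = 00
byte 4: (93 ⊕ 46) ⊕ 3a = d5 ⊕ 3a = ef
byte 5: (d6 ⊕ e3) ⊕ 78 = 35 ⊕ 78 = 4d
byte 6: (35 ⊕ 50) ⊕ 20 = 65 ⊕ 20 = 45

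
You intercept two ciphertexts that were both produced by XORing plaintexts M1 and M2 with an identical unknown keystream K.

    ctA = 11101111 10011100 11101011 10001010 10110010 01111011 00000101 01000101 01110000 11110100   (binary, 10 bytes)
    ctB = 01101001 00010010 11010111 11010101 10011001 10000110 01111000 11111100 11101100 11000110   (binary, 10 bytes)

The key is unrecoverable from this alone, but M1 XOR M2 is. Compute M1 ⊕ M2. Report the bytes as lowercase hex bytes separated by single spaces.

ctA ⊕ ctB = (M1 ⊕ K) ⊕ (M2 ⊕ K) = M1 ⊕ M2 — the shared key cancels under XOR.
239 ⊕ 105 = 134
156 ⊕  18 = 142
235 ⊕ 215 =  60
138 ⊕ 213 =  95
178 ⊕ 153 =  43
123 ⊕ 134 = 253
  5 ⊕ 120 = 125
 69 ⊕ 252 = 185
112 ⊕ 236 = 156
244 ⊕ 198 =  50

86 8e 3c 5f 2b fd 7d b9 9c 32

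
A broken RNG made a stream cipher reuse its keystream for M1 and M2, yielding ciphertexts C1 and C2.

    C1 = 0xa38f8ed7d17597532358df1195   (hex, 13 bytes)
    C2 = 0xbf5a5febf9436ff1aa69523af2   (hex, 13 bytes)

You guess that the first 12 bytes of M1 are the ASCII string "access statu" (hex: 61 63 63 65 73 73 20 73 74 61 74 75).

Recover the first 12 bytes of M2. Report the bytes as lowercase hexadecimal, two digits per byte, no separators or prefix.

First, C1 ⊕ C2 = (M1 ⊕ K) ⊕ (M2 ⊕ K) = M1 ⊕ M2, so the key drops out. Then M2 = (M1 ⊕ M2) ⊕ M1 over the first 12 bytes.
byte 0: (a3 ⊕ bf) ⊕ 61 = 1c ⊕ 61 = 7d
byte 1: (8f ⊕ 5a) ⊕ 63 = d5 ⊕ 63 = b6
byte 2: (8e ⊕ 5f) ⊕ 63 = d1 ⊕ 63 = b2
byte 3: (d7 ⊕ eb) ⊕ 65 = 3c ⊕ 65 = 59
byte 4: (d1 ⊕ f9) ⊕ 73 = 28 ⊕ 73 = 5b
byte 5: (75 ⊕ 43) ⊕ 73 = 36 ⊕ 73 = 45
byte 6: (97 ⊕ 6f) ⊕ 20 = f8 ⊕ 20 = d8
byte 7: (53 ⊕ f1) ⊕ 73 = a2 ⊕ 73 = d1
byte 8: (23 ⊕ aa) ⊕ 74 = 89 ⊕ 74 = fd
byte 9: (58 ⊕ 69) ⊕ 61 = 31 ⊕ 61 = 50
byte 10: (df ⊕ 52) ⊕ 74 = 8d ⊕ 74 = f9
byte 11: (11 ⊕ 3a) ⊕ 75 = 2b ⊕ 75 = 5e

7db6b2595b45d8d1fd50f95e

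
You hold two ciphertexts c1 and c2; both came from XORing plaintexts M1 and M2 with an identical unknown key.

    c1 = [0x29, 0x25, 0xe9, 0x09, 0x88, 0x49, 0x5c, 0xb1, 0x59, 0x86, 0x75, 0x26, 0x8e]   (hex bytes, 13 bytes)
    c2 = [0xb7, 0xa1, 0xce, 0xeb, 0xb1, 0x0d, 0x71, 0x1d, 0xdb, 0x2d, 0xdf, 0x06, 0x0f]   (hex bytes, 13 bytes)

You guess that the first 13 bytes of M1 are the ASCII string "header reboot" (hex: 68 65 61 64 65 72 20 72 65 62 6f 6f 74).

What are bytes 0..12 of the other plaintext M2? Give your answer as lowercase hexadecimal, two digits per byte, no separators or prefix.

f6e146865c360ddee7c9c54ff5

First, c1 ⊕ c2 = (M1 ⊕ K) ⊕ (M2 ⊕ K) = M1 ⊕ M2, so the key drops out. Then M2 = (M1 ⊕ M2) ⊕ M1 over the first 13 bytes.
byte 0: (29 ^ b7) ^ 68 = 9e ^ 68 = f6
byte 1: (25 ^ a1) ^ 65 = 84 ^ 65 = e1
byte 2: (e9 ^ ce) ^ 61 = 27 ^ 61 = 46
byte 3: (09 ^ eb) ^ 64 = e2 ^ 64 = 86
byte 4: (88 ^ b1) ^ 65 = 39 ^ 65 = 5c
byte 5: (49 ^ 0d) ^ 72 = 44 ^ 72 = 36
byte 6: (5c ^ 71) ^ 20 = 2d ^ 20 = 0d
byte 7: (b1 ^ 1d) ^ 72 = ac ^ 72 = de
byte 8: (59 ^ db) ^ 65 = 82 ^ 65 = e7
byte 9: (86 ^ 2d) ^ 62 = ab ^ 62 = c9
byte 10: (75 ^ df) ^ 6f = aa ^ 6f = c5
byte 11: (26 ^ 06) ^ 6f = 20 ^ 6f = 4f
byte 12: (8e ^ 0f) ^ 74 = 81 ^ 74 = f5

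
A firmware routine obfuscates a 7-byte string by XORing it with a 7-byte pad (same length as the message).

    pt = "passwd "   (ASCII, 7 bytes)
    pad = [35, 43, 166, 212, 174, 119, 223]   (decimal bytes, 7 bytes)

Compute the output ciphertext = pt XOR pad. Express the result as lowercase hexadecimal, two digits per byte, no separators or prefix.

534ad5a7d913ff

XOR is its own inverse, so applying the key byte-wise gives the result directly.
byte 0: 70 ⊕ 23 = 53
byte 1: 61 ⊕ 2b = 4a
byte 2: 73 ⊕ a6 = d5
byte 3: 73 ⊕ d4 = a7
byte 4: 77 ⊕ ae = d9
byte 5: 64 ⊕ 77 = 13
byte 6: 20 ⊕ df = ff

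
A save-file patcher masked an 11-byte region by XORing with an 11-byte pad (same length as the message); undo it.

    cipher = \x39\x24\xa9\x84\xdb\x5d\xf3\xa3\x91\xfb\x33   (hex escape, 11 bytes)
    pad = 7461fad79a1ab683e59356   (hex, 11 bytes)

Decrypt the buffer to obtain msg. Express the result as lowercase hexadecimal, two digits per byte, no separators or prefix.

4d45535341474520746865

00111001 XOR 01110100 = 01001101
00100100 XOR 01100001 = 01000101
10101001 XOR 11111010 = 01010011
10000100 XOR 11010111 = 01010011
11011011 XOR 10011010 = 01000001
01011101 XOR 00011010 = 01000111
11110011 XOR 10110110 = 01000101
10100011 XOR 10000011 = 00100000
10010001 XOR 11100101 = 01110100
11111011 XOR 10010011 = 01101000
00110011 XOR 01010110 = 01100101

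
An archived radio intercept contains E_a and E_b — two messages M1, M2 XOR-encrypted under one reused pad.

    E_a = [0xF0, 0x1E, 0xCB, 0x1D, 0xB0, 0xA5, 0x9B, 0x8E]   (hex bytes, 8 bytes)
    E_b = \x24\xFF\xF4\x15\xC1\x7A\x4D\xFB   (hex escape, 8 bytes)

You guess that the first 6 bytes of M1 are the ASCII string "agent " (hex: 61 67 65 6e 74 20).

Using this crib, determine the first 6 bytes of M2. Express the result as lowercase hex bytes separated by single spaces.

b5 86 5a 66 05 ff

First, E_a ⊕ E_b = (M1 ⊕ K) ⊕ (M2 ⊕ K) = M1 ⊕ M2, so the key drops out. Then M2 = (M1 ⊕ M2) ⊕ M1 over the first 6 bytes.
byte 0: (f0 ⊕ 24) ⊕ 61 = d4 ⊕ 61 = b5
byte 1: (1e ⊕ ff) ⊕ 67 = e1 ⊕ 67 = 86
byte 2: (cb ⊕ f4) ⊕ 65 = 3f ⊕ 65 = 5a
byte 3: (1d ⊕ 15) ⊕ 6e = 08 ⊕ 6e = 66
byte 4: (b0 ⊕ c1) ⊕ 74 = 71 ⊕ 74 = 05
byte 5: (a5 ⊕ 7a) ⊕ 20 = df ⊕ 20 = ff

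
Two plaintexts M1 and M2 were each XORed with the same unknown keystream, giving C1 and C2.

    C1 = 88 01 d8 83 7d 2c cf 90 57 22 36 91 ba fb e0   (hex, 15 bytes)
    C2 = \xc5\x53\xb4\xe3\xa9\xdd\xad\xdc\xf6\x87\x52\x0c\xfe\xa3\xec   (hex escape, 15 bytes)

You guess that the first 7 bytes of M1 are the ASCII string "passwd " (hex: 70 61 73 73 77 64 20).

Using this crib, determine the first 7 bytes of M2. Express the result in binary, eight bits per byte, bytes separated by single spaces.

First, C1 ⊕ C2 = (M1 ⊕ K) ⊕ (M2 ⊕ K) = M1 ⊕ M2, so the key drops out. Then M2 = (M1 ⊕ M2) ⊕ M1 over the first 7 bytes.
byte 0: (88 XOR c5) XOR 70 = 4d XOR 70 = 3d
byte 1: (01 XOR 53) XOR 61 = 52 XOR 61 = 33
byte 2: (d8 XOR b4) XOR 73 = 6c XOR 73 = 1f
byte 3: (83 XOR e3) XOR 73 = 60 XOR 73 = 13
byte 4: (7d XOR a9) XOR 77 = d4 XOR 77 = a3
byte 5: (2c XOR dd) XOR 64 = f1 XOR 64 = 95
byte 6: (cf XOR ad) XOR 20 = 62 XOR 20 = 42

00111101 00110011 00011111 00010011 10100011 10010101 01000010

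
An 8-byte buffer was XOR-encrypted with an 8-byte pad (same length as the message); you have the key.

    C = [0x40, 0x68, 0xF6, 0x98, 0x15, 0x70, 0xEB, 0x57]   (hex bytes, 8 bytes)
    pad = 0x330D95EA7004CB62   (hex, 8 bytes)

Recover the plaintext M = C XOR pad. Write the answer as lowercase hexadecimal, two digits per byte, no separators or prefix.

7365637265742035

XOR is its own inverse, so applying the key byte-wise gives the result directly.
byte 0:  64 XOR  51 = 115
byte 1: 104 XOR  13 = 101
byte 2: 246 XOR 149 =  99
byte 3: 152 XOR 234 = 114
byte 4:  21 XOR 112 = 101
byte 5: 112 XOR   4 = 116
byte 6: 235 XOR 203 =  32
byte 7:  87 XOR  98 =  53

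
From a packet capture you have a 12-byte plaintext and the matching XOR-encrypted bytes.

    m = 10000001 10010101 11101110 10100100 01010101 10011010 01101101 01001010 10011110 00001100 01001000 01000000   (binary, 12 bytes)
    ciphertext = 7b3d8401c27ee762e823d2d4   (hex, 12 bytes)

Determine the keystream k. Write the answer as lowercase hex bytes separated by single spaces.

Since ciphertext = m ⊕ k, XORing both sides with m gives k = m ⊕ ciphertext.
81 xor 7b = fa
95 xor 3d = a8
ee xor 84 = 6a
a4 xor 01 = a5
55 xor c2 = 97
9a xor 7e = e4
6d xor e7 = 8a
4a xor 62 = 28
9e xor e8 = 76
0c xor 23 = 2f
48 xor d2 = 9a
40 xor d4 = 94

fa a8 6a a5 97 e4 8a 28 76 2f 9a 94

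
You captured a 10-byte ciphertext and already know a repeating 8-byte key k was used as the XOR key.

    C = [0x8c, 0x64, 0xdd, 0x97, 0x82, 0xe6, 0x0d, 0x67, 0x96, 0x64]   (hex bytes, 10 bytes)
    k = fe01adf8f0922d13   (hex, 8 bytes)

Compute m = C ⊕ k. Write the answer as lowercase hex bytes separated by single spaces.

72 65 70 6f 72 74 20 74 68 65

The 8-byte key repeats, so the effective keystream is fe 01 ad f8 f0 92 2d 13 fe 01.
byte 0: 8c XOR fe = 72
byte 1: 64 XOR 01 = 65
byte 2: dd XOR ad = 70
byte 3: 97 XOR f8 = 6f
byte 4: 82 XOR f0 = 72
byte 5: e6 XOR 92 = 74
byte 6: 0d XOR 2d = 20
byte 7: 67 XOR 13 = 74
byte 8: 96 XOR fe = 68
byte 9: 64 XOR 01 = 65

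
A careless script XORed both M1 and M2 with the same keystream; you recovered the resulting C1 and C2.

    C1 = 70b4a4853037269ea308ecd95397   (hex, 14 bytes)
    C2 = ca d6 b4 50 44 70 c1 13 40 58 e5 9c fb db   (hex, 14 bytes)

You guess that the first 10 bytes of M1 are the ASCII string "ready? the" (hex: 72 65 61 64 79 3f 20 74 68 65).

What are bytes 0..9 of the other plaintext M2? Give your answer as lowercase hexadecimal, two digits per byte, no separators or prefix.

c80771b10d78c7f98b35

First, C1 ⊕ C2 = (M1 ⊕ K) ⊕ (M2 ⊕ K) = M1 ⊕ M2, so the key drops out. Then M2 = (M1 ⊕ M2) ⊕ M1 over the first 10 bytes.
byte 0: (70 xor ca) xor 72 = ba xor 72 = c8
byte 1: (b4 xor d6) xor 65 = 62 xor 65 = 07
byte 2: (a4 xor b4) xor 61 = 10 xor 61 = 71
byte 3: (85 xor 50) xor 64 = d5 xor 64 = b1
byte 4: (30 xor 44) xor 79 = 74 xor 79 = 0d
byte 5: (37 xor 70) xor 3f = 47 xor 3f = 78
byte 6: (26 xor c1) xor 20 = e7 xor 20 = c7
byte 7: (9e xor 13) xor 74 = 8d xor 74 = f9
byte 8: (a3 xor 40) xor 68 = e3 xor 68 = 8b
byte 9: (08 xor 58) xor 65 = 50 xor 65 = 35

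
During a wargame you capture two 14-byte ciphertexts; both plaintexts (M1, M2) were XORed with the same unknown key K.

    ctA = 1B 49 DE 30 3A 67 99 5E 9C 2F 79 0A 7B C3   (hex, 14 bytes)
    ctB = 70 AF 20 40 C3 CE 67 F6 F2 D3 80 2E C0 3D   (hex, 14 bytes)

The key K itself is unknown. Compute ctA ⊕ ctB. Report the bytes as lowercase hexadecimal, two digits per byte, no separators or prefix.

6be6fe70f9a9fea86efcf924bbfe

ctA ⊕ ctB = (M1 ⊕ K) ⊕ (M2 ⊕ K) = M1 ⊕ M2 — the shared key cancels under XOR.
byte 0: 00011011 xor 01110000 = 01101011
byte 1: 01001001 xor 10101111 = 11100110
byte 2: 11011110 xor 00100000 = 11111110
byte 3: 00110000 xor 01000000 = 01110000
byte 4: 00111010 xor 11000011 = 11111001
byte 5: 01100111 xor 11001110 = 10101001
byte 6: 10011001 xor 01100111 = 11111110
byte 7: 01011110 xor 11110110 = 10101000
byte 8: 10011100 xor 11110010 = 01101110
byte 9: 00101111 xor 11010011 = 11111100
byte 10: 01111001 xor 10000000 = 11111001
byte 11: 00001010 xor 00101110 = 00100100
byte 12: 01111011 xor 11000000 = 10111011
byte 13: 11000011 xor 00111101 = 11111110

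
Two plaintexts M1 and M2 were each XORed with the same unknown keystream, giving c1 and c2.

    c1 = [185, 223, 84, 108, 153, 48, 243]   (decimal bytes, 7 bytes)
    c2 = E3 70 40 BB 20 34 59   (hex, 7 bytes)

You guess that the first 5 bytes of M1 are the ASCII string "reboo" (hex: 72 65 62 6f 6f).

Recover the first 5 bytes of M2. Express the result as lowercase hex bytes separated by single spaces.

First, c1 ⊕ c2 = (M1 ⊕ K) ⊕ (M2 ⊕ K) = M1 ⊕ M2, so the key drops out. Then M2 = (M1 ⊕ M2) ⊕ M1 over the first 5 bytes.
byte 0: (b9 XOR e3) XOR 72 = 5a XOR 72 = 28
byte 1: (df XOR 70) XOR 65 = af XOR 65 = ca
byte 2: (54 XOR 40) XOR 62 = 14 XOR 62 = 76
byte 3: (6c XOR bb) XOR 6f = d7 XOR 6f = b8
byte 4: (99 XOR 20) XOR 6f = b9 XOR 6f = d6

28 ca 76 b8 d6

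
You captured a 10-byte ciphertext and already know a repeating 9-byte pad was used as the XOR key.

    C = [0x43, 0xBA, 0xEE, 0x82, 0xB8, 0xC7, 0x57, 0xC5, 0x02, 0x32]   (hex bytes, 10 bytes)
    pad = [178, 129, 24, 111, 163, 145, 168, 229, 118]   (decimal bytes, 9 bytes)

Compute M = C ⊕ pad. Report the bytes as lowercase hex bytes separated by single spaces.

The 9-byte key repeats, so the effective keystream is b2 81 18 6f a3 91 a8 e5 76 b2.
byte 0:  67 ⊕ 178 = 241
byte 1: 186 ⊕ 129 =  59
byte 2: 238 ⊕  24 = 246
byte 3: 130 ⊕ 111 = 237
byte 4: 184 ⊕ 163 =  27
byte 5: 199 ⊕ 145 =  86
byte 6:  87 ⊕ 168 = 255
byte 7: 197 ⊕ 229 =  32
byte 8:   2 ⊕ 118 = 116
byte 9:  50 ⊕ 178 = 128

f1 3b f6 ed 1b 56 ff 20 74 80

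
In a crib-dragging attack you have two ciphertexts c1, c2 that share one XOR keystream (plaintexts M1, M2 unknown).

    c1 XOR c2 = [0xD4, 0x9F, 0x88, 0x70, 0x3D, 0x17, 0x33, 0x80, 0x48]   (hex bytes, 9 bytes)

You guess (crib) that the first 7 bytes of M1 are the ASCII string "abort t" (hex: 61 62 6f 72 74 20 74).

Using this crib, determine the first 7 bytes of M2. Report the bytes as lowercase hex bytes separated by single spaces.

b5 fd e7 02 49 37 47

Since c1 ⊕ c2 = M1 ⊕ M2, XORing with the guessed M1 bytes yields the corresponding M2 bytes: M2 = (c1 ⊕ c2) ⊕ M1.
d4 xor 61 = b5
9f xor 62 = fd
88 xor 6f = e7
70 xor 72 = 02
3d xor 74 = 49
17 xor 20 = 37
33 xor 74 = 47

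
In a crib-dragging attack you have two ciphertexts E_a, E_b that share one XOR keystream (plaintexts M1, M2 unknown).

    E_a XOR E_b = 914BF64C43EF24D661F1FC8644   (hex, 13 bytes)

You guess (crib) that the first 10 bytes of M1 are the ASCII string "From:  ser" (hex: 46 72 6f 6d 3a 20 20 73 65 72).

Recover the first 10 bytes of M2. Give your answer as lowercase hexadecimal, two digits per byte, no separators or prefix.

Since E_a ⊕ E_b = M1 ⊕ M2, XORing with the guessed M1 bytes yields the corresponding M2 bytes: M2 = (E_a ⊕ E_b) ⊕ M1.
byte 0: 91 ^ 46 = d7
byte 1: 4b ^ 72 = 39
byte 2: f6 ^ 6f = 99
byte 3: 4c ^ 6d = 21
byte 4: 43 ^ 3a = 79
byte 5: ef ^ 20 = cf
byte 6: 24 ^ 20 = 04
byte 7: d6 ^ 73 = a5
byte 8: 61 ^ 65 = 04
byte 9: f1 ^ 72 = 83

d739992179cf04a50483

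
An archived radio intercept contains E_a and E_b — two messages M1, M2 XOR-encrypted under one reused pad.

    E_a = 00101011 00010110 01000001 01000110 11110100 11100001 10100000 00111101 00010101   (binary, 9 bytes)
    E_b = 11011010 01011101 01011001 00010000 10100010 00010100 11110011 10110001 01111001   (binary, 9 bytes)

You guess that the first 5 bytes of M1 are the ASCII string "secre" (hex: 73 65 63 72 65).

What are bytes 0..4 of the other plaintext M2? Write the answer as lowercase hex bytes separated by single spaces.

82 2e 7b 24 33

First, E_a ⊕ E_b = (M1 ⊕ K) ⊕ (M2 ⊕ K) = M1 ⊕ M2, so the key drops out. Then M2 = (M1 ⊕ M2) ⊕ M1 over the first 5 bytes.
byte 0: (2b ^ da) ^ 73 = f1 ^ 73 = 82
byte 1: (16 ^ 5d) ^ 65 = 4b ^ 65 = 2e
byte 2: (41 ^ 59) ^ 63 = 18 ^ 63 = 7b
byte 3: (46 ^ 10) ^ 72 = 56 ^ 72 = 24
byte 4: (f4 ^ a2) ^ 65 = 56 ^ 65 = 33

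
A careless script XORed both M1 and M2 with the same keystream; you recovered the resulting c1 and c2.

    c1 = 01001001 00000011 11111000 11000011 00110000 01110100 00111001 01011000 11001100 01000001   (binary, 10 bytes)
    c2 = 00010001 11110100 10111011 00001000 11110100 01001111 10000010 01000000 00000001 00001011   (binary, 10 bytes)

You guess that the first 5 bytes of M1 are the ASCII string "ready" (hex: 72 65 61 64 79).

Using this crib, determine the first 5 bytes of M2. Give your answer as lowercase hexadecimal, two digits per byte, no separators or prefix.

2a9222afbd

First, c1 ⊕ c2 = (M1 ⊕ K) ⊕ (M2 ⊕ K) = M1 ⊕ M2, so the key drops out. Then M2 = (M1 ⊕ M2) ⊕ M1 over the first 5 bytes.
byte 0: (49 ⊕ 11) ⊕ 72 = 58 ⊕ 72 = 2a
byte 1: (03 ⊕ f4) ⊕ 65 = f7 ⊕ 65 = 92
byte 2: (f8 ⊕ bb) ⊕ 61 = 43 ⊕ 61 = 22
byte 3: (c3 ⊕ 08) ⊕ 64 = cb ⊕ 64 = af
byte 4: (30 ⊕ f4) ⊕ 79 = c4 ⊕ 79 = bd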